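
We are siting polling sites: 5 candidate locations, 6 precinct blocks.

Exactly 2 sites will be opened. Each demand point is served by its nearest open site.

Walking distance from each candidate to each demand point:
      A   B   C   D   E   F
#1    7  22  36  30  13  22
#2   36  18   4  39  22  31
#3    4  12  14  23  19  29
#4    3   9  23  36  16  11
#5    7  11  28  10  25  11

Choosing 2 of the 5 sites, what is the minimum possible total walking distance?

65

Open {#2, #5}.
  A→#5 7, B→#5 11, C→#2 4, D→#5 10, E→#2 22, F→#5 11  ⇒ total 65.
Compare {#3, #5}: total 69.
Compare {#4, #5}: total 72.
No size-2 selection does better; minimum is 65.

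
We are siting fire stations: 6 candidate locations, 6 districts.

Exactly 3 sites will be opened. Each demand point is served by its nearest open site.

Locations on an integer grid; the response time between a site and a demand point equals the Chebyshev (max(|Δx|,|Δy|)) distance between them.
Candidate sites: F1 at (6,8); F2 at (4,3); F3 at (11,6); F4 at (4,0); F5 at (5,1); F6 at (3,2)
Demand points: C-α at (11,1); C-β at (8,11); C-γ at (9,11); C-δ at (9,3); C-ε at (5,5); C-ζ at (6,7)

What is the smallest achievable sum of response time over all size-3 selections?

17

Open {F1, F2, F3}.
  C-α→F3 5, C-β→F1 3, C-γ→F1 3, C-δ→F3 3, C-ε→F2 2, C-ζ→F1 1  ⇒ total 17.
Compare {F1, F3, F4}: total 18.
Compare {F1, F3, F5}: total 18.
No size-3 selection does better; minimum is 17.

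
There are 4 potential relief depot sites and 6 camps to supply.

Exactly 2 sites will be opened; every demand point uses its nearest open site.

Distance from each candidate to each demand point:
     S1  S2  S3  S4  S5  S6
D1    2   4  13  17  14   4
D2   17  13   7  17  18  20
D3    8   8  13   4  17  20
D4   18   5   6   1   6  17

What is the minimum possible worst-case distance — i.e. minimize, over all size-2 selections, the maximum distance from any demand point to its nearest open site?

Open {D1, D4}.
  Farthest demand point is S3 at distance 6 (to D4); all others are ≤ 6.
With {D1, D3} the worst case is 14.
With {D1, D2} the worst case is 17.
No size-2 selection achieves below 6.

6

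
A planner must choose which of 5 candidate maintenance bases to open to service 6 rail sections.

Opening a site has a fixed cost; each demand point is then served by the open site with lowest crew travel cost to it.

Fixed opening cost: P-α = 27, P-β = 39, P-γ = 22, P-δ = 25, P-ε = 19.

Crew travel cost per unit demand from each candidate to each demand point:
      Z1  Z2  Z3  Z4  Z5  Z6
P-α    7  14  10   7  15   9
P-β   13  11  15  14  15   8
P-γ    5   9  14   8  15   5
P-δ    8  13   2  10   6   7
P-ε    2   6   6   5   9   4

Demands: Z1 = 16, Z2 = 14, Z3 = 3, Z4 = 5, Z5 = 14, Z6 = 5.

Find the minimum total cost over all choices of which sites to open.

295

Open {P-δ, P-ε}: assign each demand point to its cheapest open site.
  Z1→P-ε 16×2=32, Z2→P-ε 14×6=84, Z3→P-δ 3×2=6, Z4→P-ε 5×5=25, Z5→P-δ 14×6=84, Z6→P-ε 5×4=20
  crew travel cost 251, fixed 44 → total 295.
Compare {P-γ, P-δ, P-ε}: crew travel cost 251 + fixed 66 = 317.
Compare {P-α, P-δ, P-ε}: crew travel cost 251 + fixed 71 = 322.
Compare {P-ε}: crew travel cost 305 + fixed 19 = 324.
All other subsets cost ≥ 317. Minimum total cost: 295.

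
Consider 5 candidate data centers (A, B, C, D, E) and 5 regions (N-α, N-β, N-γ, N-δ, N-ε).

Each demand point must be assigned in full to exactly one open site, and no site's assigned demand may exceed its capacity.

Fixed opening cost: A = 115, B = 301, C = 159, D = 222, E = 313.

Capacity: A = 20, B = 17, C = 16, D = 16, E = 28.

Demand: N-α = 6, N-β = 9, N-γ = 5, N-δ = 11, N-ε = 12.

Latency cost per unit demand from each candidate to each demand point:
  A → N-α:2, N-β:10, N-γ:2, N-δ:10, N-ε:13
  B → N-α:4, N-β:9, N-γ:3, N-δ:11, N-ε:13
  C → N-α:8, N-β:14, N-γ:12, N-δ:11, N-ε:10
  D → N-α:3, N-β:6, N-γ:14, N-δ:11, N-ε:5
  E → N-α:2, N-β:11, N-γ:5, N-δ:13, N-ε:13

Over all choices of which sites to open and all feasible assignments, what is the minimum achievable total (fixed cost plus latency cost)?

789

Open {A, C, D}; cheapest assignment that respects the capacities:
  A (cap 20, load 20): N-α, N-β, N-γ — cost 6×2 + 9×10 + 5×2 = 112
  C (cap 16, load 11): N-δ — cost 11×11 = 121
  D (cap 16, load 12): N-ε — cost 12×5 = 60
  Shipping 293, fixed 496 → total 789.
  Any other capacity-feasible assignment to {A, C, D} ships for at least 293.
Compare {A, E}: its best feasible assignment gives total 815.
Compare {A, B, C}: its best feasible assignment gives total 913.
Every other set of open sites that can feasibly serve all demand totals ≥ 815 even under its best assignment. Minimum: 789.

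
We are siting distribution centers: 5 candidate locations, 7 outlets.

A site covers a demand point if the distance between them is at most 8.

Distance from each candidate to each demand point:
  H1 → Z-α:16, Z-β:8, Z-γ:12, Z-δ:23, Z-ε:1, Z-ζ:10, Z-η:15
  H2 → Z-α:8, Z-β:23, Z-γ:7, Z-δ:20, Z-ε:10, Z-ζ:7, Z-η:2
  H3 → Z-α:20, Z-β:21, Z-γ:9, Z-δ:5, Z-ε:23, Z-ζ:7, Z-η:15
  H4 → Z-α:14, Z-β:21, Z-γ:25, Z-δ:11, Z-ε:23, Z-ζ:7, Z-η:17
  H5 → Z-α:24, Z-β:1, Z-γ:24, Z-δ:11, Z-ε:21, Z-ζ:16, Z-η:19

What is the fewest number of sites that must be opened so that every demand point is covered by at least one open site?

Coverage sets (demand points within 8 of each site):
  H1: {Z-β, Z-ε}
  H2: {Z-α, Z-γ, Z-ζ, Z-η}
  H3: {Z-δ, Z-ζ}
  H4: {Z-ζ}
  H5: {Z-β}
No 2 sites suffice: every size-2 union leaves at least one demand point uncovered.
But {H1, H2, H3} covers everything, so the minimum is 3.

3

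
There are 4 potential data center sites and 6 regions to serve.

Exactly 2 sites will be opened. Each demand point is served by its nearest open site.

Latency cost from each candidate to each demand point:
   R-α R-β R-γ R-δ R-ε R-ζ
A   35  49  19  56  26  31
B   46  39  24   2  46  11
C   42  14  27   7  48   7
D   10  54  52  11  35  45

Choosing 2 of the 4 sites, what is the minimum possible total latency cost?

Open {C, D}.
  R-α→D 10, R-β→C 14, R-γ→C 27, R-δ→C 7, R-ε→D 35, R-ζ→C 7  ⇒ total 100.
Compare {A, C}: total 108.
Compare {B, D}: total 121.
No size-2 selection does better; minimum is 100.

100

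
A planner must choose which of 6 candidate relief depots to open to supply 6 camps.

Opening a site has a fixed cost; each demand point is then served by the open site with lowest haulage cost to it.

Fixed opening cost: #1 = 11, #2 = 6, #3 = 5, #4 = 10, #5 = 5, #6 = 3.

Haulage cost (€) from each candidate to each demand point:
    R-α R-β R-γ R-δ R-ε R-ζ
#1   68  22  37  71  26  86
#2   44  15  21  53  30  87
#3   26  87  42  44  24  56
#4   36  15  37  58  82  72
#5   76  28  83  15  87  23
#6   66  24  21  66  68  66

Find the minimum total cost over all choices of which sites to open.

Open {#2, #3, #5}: assign each demand point to its cheapest open site.
  R-α→#3 26, R-β→#2 15, R-γ→#2 21, R-δ→#5 15, R-ε→#3 24, R-ζ→#5 23
  haulage cost 124, fixed 16 → total 140.
Compare {#2, #3, #5, #6}: haulage cost 124 + fixed 19 = 143.
Compare {#3, #5, #6}: haulage cost 133 + fixed 13 = 146.
Compare {#3, #4, #5, #6}: haulage cost 124 + fixed 23 = 147.
All other subsets cost ≥ 143. Minimum total cost: 140.

140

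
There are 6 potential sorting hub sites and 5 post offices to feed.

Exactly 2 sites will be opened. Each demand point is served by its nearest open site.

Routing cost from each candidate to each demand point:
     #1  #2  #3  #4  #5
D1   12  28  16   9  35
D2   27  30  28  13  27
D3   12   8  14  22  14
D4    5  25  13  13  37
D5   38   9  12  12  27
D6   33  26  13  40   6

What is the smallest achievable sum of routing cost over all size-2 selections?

Open {D3, D4}.
  #1→D4 5, #2→D3 8, #3→D4 13, #4→D4 13, #5→D3 14  ⇒ total 53.
Compare {D1, D3}: total 57.
Compare {D3, D5}: total 58.
No size-2 selection does better; minimum is 53.

53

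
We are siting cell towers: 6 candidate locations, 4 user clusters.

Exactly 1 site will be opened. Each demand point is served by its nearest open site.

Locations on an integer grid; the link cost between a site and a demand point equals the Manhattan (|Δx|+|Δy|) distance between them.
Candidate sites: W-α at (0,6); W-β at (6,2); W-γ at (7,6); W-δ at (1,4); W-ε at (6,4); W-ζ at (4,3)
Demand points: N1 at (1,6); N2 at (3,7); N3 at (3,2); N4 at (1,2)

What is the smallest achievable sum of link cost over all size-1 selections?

13

Open {W-δ}.
  N1→W-δ 2, N2→W-δ 5, N3→W-δ 4, N4→W-δ 2  ⇒ total 13.
Compare {W-α}: total 17.
Compare {W-ζ}: total 17.
No size-1 selection does better; minimum is 13.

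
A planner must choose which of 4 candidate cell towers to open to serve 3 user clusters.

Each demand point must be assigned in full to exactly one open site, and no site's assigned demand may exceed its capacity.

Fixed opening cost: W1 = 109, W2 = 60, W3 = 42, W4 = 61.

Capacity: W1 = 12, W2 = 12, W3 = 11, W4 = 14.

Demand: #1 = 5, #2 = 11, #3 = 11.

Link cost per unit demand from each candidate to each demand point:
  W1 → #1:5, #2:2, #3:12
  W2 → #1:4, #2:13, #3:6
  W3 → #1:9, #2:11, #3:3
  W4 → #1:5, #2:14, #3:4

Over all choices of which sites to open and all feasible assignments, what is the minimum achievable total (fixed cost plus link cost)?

286

Open {W1, W2, W3}; cheapest assignment that respects the capacities:
  W1 (cap 12, load 11): #2 — cost 11×2 = 22
  W2 (cap 12, load 5): #1 — cost 5×4 = 20
  W3 (cap 11, load 11): #3 — cost 11×3 = 33
  Shipping 75, fixed 211 → total 286.
  Any other capacity-feasible assignment to {W1, W2, W3} ships for at least 75.
Compare {W1, W3, W4}: its best feasible assignment gives total 292.
Compare {W1, W2, W4}: its best feasible assignment gives total 316.
Every other set of open sites that can feasibly serve all demand totals ≥ 292 even under its best assignment. Minimum: 286.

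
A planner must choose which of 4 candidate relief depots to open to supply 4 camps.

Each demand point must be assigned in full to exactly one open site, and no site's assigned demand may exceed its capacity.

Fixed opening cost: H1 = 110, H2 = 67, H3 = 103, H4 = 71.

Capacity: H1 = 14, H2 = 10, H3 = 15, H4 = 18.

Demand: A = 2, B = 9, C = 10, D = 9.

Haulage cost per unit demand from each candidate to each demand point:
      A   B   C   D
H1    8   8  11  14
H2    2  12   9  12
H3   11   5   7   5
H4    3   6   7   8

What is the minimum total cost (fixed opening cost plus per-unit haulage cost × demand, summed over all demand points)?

Open {H3, H4}; cheapest assignment that respects the capacities:
  H3 (cap 15, load 12): A, C — cost 2×11 + 10×7 = 92
  H4 (cap 18, load 18): B, D — cost 9×6 + 9×8 = 126
  Shipping 218, fixed 174 → total 392.
  Any other capacity-feasible assignment to {H3, H4} ships for at least 218.
Compare {H1, H4}: its best feasible assignment gives total 433.
Compare {H2, H3, H4}: its best feasible assignment gives total 436.
Every other set of open sites that can feasibly serve all demand totals ≥ 433 even under its best assignment. Minimum: 392.

392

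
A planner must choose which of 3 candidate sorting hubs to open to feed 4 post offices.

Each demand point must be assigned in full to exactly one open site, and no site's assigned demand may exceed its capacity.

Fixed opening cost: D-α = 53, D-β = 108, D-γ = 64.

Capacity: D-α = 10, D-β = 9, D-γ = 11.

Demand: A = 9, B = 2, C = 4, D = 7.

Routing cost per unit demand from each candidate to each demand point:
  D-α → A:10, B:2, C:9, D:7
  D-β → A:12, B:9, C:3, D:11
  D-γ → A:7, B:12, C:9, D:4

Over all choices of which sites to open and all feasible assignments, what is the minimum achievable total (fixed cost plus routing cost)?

Open {D-α, D-β, D-γ}; cheapest assignment that respects the capacities:
  D-α (cap 10, load 9): B, D — cost 2×2 + 7×7 = 53
  D-β (cap 9, load 4): C — cost 4×3 = 12
  D-γ (cap 11, load 9): A — cost 9×7 = 63
  Shipping 128, fixed 225 → total 353.
  Any other capacity-feasible assignment to {D-α, D-β, D-γ} ships for at least 128.
Total demand is 22 and no other set of sites has combined capacity ≥ 22, so {D-α, D-β, D-γ} is the only feasible choice of open sites. Minimum: 353.

353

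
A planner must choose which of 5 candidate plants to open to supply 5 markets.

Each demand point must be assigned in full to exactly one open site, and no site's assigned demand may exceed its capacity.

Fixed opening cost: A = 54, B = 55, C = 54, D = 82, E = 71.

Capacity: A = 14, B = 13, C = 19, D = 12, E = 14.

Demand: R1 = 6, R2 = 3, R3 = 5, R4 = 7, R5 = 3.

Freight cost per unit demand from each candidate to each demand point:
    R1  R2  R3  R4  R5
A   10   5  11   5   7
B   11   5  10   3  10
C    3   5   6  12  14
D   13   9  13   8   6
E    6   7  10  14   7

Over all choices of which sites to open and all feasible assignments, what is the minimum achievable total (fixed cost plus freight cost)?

223

Open {B, C}; cheapest assignment that respects the capacities:
  B (cap 13, load 13): R2, R4, R5 — cost 3×5 + 7×3 + 3×10 = 66
  C (cap 19, load 11): R1, R3 — cost 6×3 + 5×6 = 48
  Shipping 114, fixed 109 → total 223.
  Any other capacity-feasible assignment to {B, C} ships for at least 114.
Compare {A, C}: its best feasible assignment gives total 227.
Compare {A, B, C}: its best feasible assignment gives total 268.
Every other set of open sites that can feasibly serve all demand totals ≥ 227 even under its best assignment. Minimum: 223.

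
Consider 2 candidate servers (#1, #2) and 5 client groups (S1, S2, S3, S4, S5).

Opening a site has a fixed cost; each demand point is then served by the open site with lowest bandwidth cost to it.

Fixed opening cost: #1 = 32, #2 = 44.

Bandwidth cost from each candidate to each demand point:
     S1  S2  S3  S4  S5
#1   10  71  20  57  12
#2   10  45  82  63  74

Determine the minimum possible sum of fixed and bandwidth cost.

Open {#1}: assign each demand point to its cheapest open site.
  S1→#1 10, S2→#1 71, S3→#1 20, S4→#1 57, S5→#1 12
  bandwidth cost 170, fixed 32 → total 202.
Compare {#1, #2}: bandwidth cost 144 + fixed 76 = 220.
Compare {#2}: bandwidth cost 274 + fixed 44 = 318.

202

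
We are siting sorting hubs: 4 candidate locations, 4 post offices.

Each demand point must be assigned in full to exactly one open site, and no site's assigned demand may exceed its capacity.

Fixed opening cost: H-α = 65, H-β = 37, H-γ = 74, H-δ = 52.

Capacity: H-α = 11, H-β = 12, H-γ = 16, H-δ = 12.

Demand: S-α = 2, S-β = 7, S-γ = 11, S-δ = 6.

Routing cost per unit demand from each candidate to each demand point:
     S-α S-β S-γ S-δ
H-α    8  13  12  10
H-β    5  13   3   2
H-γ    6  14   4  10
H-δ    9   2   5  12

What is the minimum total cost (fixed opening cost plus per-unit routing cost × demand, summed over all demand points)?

243

Open {H-β, H-γ, H-δ}; cheapest assignment that respects the capacities:
  H-β (cap 12, load 8): S-α, S-δ — cost 2×5 + 6×2 = 22
  H-γ (cap 16, load 11): S-γ — cost 11×4 = 44
  H-δ (cap 12, load 7): S-β — cost 7×2 = 14
  Shipping 80, fixed 163 → total 243.
  Any other capacity-feasible assignment to {H-β, H-γ, H-δ} ships for at least 80.
Compare {H-α, H-β, H-δ}: its best feasible assignment gives total 277.
Compare {H-α, H-β, H-γ, H-δ}: its best feasible assignment gives total 308.
Every other set of open sites that can feasibly serve all demand totals ≥ 277 even under its best assignment. Minimum: 243.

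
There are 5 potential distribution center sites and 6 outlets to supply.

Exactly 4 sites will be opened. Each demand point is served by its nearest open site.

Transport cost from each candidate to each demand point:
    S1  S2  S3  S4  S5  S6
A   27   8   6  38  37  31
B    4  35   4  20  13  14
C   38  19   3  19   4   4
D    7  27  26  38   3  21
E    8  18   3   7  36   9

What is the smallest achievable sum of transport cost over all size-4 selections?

30

Open {A, B, C, E}.
  S1→B 4, S2→A 8, S3→C 3, S4→E 7, S5→C 4, S6→C 4  ⇒ total 30.
Compare {A, C, D, E}: total 32.
Compare {A, B, D, E}: total 34.
No size-4 selection does better; minimum is 30.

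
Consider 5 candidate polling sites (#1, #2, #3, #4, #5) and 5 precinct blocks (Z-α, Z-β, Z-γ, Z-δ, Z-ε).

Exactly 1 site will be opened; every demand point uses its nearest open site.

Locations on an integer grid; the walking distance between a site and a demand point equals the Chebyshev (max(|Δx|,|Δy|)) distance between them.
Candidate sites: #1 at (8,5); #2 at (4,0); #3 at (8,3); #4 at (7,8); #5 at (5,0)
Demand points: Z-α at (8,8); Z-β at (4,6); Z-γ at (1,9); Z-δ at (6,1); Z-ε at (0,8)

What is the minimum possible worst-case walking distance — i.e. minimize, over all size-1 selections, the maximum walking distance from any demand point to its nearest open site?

Open {#4}.
  Farthest demand point is Z-δ at walking distance 7 (to #4); all others are ≤ 7.
With {#1} the worst case is 8.
With {#3} the worst case is 8.
No size-1 selection achieves below 7.

7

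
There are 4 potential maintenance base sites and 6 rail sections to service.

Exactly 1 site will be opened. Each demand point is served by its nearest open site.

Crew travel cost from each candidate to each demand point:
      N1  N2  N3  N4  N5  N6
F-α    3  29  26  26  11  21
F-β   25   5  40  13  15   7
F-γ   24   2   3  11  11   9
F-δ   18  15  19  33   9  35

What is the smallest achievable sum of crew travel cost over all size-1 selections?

Open {F-γ}.
  N1→F-γ 24, N2→F-γ 2, N3→F-γ 3, N4→F-γ 11, N5→F-γ 11, N6→F-γ 9  ⇒ total 60.
Compare {F-β}: total 105.
Compare {F-α}: total 116.
No size-1 selection does better; minimum is 60.

60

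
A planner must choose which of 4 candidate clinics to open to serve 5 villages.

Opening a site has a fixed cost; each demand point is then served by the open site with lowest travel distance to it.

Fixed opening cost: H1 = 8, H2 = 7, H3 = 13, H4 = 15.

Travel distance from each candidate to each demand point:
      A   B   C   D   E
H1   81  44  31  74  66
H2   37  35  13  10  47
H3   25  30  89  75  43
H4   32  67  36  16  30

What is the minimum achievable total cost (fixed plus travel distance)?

Open {H2, H3}: assign each demand point to its cheapest open site.
  A→H3 25, B→H3 30, C→H2 13, D→H2 10, E→H3 43
  travel distance 121, fixed 20 → total 141.
Compare {H2, H4}: travel distance 120 + fixed 22 = 142.
Compare {H2, H3, H4}: travel distance 108 + fixed 35 = 143.
Compare {H2}: travel distance 142 + fixed 7 = 149.
All other subsets cost ≥ 142. Minimum total cost: 141.

141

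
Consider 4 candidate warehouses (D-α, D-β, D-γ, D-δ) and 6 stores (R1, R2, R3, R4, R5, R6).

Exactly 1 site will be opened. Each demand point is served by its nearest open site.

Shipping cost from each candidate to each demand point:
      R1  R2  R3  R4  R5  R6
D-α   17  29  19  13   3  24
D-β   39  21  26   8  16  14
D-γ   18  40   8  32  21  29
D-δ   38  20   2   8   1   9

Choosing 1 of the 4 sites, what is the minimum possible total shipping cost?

78

Open {D-δ}.
  R1→D-δ 38, R2→D-δ 20, R3→D-δ 2, R4→D-δ 8, R5→D-δ 1, R6→D-δ 9  ⇒ total 78.
Compare {D-α}: total 105.
Compare {D-β}: total 124.
No size-1 selection does better; minimum is 78.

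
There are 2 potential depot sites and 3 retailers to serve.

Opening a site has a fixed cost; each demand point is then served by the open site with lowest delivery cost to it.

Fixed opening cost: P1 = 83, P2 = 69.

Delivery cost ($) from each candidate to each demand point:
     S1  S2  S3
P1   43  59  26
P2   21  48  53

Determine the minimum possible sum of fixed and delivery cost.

191

Open {P2}: assign each demand point to its cheapest open site.
  S1→P2 21, S2→P2 48, S3→P2 53
  delivery cost 122, fixed 69 → total 191.
Compare {P1}: delivery cost 128 + fixed 83 = 211.
Compare {P1, P2}: delivery cost 95 + fixed 152 = 247.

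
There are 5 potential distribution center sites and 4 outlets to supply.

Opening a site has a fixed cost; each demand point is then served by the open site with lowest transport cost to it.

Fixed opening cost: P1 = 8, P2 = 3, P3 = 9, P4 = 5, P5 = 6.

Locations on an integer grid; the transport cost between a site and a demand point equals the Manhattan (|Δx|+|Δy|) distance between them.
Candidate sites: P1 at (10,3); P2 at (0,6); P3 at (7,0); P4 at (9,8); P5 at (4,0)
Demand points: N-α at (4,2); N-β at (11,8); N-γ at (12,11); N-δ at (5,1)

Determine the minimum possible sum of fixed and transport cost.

Open {P4, P5}: assign each demand point to its cheapest open site.
  N-α→P5 2, N-β→P4 2, N-γ→P4 6, N-δ→P5 2
  transport cost 12, fixed 11 → total 23.
Compare {P2, P4, P5}: transport cost 12 + fixed 14 = 26.
Compare {P3, P4}: transport cost 16 + fixed 14 = 30.
Compare {P1, P4, P5}: transport cost 12 + fixed 19 = 31.
All other subsets cost ≥ 26. Minimum total cost: 23.

23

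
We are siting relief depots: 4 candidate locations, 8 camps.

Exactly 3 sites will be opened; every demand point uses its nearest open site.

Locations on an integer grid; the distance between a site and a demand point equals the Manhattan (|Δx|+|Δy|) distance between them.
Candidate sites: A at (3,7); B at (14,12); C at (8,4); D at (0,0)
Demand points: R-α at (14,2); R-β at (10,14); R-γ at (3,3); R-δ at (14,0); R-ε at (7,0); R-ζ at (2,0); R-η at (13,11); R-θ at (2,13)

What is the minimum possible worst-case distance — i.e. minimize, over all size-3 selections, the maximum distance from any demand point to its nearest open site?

10

Open {A, B, C}.
  Farthest demand point is R-δ at distance 10 (to C); all others are ≤ 10.
With {A, B, D} the worst case is 12.
With {A, C, D} the worst case is 12.
No size-3 selection achieves below 10.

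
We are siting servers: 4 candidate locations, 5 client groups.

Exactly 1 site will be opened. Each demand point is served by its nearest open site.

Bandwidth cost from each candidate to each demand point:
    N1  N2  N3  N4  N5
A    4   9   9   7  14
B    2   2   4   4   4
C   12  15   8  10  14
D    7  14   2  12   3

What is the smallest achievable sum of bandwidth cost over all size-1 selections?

Open {B}.
  N1→B 2, N2→B 2, N3→B 4, N4→B 4, N5→B 4  ⇒ total 16.
Compare {D}: total 38.
Compare {A}: total 43.
No size-1 selection does better; minimum is 16.

16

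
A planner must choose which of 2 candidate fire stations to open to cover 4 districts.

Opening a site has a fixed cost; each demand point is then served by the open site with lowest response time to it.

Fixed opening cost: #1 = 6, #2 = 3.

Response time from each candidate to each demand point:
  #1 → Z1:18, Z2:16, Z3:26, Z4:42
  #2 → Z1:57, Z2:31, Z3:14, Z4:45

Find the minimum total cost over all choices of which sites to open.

Open {#1, #2}: assign each demand point to its cheapest open site.
  Z1→#1 18, Z2→#1 16, Z3→#2 14, Z4→#1 42
  response time 90, fixed 9 → total 99.
Compare {#1}: response time 102 + fixed 6 = 108.
Compare {#2}: response time 147 + fixed 3 = 150.

99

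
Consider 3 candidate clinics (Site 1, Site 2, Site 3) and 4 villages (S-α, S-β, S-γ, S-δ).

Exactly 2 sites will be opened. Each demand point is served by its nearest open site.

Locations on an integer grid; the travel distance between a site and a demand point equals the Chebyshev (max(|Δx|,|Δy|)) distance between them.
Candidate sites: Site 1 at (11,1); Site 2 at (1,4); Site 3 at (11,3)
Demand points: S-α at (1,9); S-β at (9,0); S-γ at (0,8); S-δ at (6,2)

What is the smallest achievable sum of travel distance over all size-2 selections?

16

Open {Site 1, Site 2}.
  S-α→Site 2 5, S-β→Site 1 2, S-γ→Site 2 4, S-δ→Site 1 5  ⇒ total 16.
Compare {Site 2, Site 3}: total 17.
Compare {Site 1, Site 3}: total 28.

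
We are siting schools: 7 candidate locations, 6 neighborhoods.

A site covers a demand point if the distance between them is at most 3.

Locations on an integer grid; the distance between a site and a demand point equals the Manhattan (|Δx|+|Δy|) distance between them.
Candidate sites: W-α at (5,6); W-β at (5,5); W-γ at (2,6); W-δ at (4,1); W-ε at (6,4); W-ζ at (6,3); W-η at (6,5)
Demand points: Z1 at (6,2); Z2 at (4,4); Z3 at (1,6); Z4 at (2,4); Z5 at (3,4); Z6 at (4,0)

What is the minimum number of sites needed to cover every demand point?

Coverage sets (demand points within 3 of each site):
  W-α: {Z2}
  W-β: {Z2, Z5}
  W-γ: {Z3, Z4, Z5}
  W-δ: {Z1, Z2, Z6}
  W-ε: {Z1, Z2, Z5}
  W-ζ: {Z1, Z2}
  W-η: {Z1, Z2}
No single site covers all 6 demand points.
But {W-γ, W-δ} covers everything, so the minimum is 2.

2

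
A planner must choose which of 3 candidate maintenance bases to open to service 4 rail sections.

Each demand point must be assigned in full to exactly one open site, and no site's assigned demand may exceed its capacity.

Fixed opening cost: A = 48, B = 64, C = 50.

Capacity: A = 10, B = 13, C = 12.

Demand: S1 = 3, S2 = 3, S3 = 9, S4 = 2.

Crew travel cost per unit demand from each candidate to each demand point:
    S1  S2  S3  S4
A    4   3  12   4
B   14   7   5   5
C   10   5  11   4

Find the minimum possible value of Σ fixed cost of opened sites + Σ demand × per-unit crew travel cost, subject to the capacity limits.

Open {A, B}; cheapest assignment that respects the capacities:
  A (cap 10, load 8): S1, S2, S4 — cost 3×4 + 3×3 + 2×4 = 29
  B (cap 13, load 9): S3 — cost 9×5 = 45
  Shipping 74, fixed 112 → total 186.
  Any other capacity-feasible assignment to {A, B} ships for at least 74.
Compare {B, C}: its best feasible assignment gives total 212.
Compare {A, C}: its best feasible assignment gives total 226.
Every other set of open sites that can feasibly serve all demand totals ≥ 212 even under its best assignment. Minimum: 186.

186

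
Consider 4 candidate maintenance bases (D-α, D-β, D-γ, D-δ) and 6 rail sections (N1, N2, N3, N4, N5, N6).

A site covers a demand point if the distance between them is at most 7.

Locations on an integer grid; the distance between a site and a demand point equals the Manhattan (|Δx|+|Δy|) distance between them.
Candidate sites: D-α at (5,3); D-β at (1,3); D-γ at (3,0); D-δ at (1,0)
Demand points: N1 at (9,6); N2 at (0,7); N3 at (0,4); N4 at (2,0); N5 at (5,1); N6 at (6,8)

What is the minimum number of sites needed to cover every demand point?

Coverage sets (demand points within 7 of each site):
  D-α: {N1, N3, N4, N5, N6}
  D-β: {N2, N3, N4, N5}
  D-γ: {N3, N4, N5}
  D-δ: {N3, N4, N5}
No single site covers all 6 demand points.
But {D-α, D-β} covers everything, so the minimum is 2.

2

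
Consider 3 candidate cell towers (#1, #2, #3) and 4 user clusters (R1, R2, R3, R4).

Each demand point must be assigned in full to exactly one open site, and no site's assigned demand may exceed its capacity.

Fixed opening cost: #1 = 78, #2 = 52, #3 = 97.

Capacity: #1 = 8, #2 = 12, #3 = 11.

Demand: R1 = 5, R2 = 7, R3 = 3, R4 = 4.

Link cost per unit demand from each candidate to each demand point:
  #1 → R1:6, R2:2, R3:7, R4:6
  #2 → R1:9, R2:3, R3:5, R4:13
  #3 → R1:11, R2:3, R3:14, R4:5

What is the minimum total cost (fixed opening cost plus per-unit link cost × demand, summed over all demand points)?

241

Open {#1, #2}; cheapest assignment that respects the capacities:
  #1 (cap 8, load 7): R3, R4 — cost 3×7 + 4×6 = 45
  #2 (cap 12, load 12): R1, R2 — cost 5×9 + 7×3 = 66
  Shipping 111, fixed 130 → total 241.
  Any other capacity-feasible assignment to {#1, #2} ships for at least 111.
Compare {#2, #3}: its best feasible assignment gives total 250.
Compare {#1, #3}: its best feasible assignment gives total 267.
Every other set of open sites that can feasibly serve all demand totals ≥ 250 even under its best assignment. Minimum: 241.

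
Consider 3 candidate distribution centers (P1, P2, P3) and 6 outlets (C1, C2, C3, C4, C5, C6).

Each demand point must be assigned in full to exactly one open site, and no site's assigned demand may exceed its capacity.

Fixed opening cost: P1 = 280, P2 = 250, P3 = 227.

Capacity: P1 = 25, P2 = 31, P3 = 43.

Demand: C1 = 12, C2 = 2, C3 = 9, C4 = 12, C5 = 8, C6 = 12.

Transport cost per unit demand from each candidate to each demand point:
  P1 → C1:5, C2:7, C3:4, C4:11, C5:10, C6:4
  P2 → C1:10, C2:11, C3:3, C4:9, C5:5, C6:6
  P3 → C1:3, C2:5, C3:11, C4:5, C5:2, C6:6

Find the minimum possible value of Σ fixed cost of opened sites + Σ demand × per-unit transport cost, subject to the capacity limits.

698

Open {P2, P3}; cheapest assignment that respects the capacities:
  P2 (cap 31, load 21): C3, C6 — cost 9×3 + 12×6 = 99
  P3 (cap 43, load 34): C1, C2, C4, C5 — cost 12×3 + 2×5 + 12×5 + 8×2 = 122
  Shipping 221, fixed 477 → total 698.
  Any other capacity-feasible assignment to {P2, P3} ships for at least 221.
Compare {P1, P3}: its best feasible assignment gives total 713.
Compare {P1, P2}: its best feasible assignment gives total 835.
Every other set of open sites that can feasibly serve all demand totals ≥ 713 even under its best assignment. Minimum: 698.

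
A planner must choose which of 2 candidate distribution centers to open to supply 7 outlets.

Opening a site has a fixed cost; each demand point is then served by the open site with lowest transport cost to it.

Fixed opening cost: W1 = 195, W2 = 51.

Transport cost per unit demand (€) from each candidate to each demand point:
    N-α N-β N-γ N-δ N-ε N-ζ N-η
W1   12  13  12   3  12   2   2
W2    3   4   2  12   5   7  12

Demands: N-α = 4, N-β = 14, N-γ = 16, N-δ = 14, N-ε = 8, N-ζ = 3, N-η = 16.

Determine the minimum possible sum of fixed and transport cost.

466

Open {W1, W2}: assign each demand point to its cheapest open site.
  N-α→W2 4×3=12, N-β→W2 14×4=56, N-γ→W2 16×2=32, N-δ→W1 14×3=42, N-ε→W2 8×5=40, N-ζ→W1 3×2=6, N-η→W1 16×2=32
  transport cost 220, fixed 246 → total 466.
Compare {W2}: transport cost 521 + fixed 51 = 572.
Compare {W1}: transport cost 598 + fixed 195 = 793.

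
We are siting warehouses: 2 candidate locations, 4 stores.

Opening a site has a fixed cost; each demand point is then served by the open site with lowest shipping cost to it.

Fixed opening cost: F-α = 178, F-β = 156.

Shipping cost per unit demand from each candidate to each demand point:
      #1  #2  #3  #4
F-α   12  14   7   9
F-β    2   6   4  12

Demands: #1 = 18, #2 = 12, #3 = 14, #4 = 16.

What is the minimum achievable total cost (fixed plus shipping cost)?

512

Open {F-β}: assign each demand point to its cheapest open site.
  #1→F-β 18×2=36, #2→F-β 12×6=72, #3→F-β 14×4=56, #4→F-β 16×12=192
  shipping cost 356, fixed 156 → total 512.
Compare {F-α, F-β}: shipping cost 308 + fixed 334 = 642.
Compare {F-α}: shipping cost 626 + fixed 178 = 804.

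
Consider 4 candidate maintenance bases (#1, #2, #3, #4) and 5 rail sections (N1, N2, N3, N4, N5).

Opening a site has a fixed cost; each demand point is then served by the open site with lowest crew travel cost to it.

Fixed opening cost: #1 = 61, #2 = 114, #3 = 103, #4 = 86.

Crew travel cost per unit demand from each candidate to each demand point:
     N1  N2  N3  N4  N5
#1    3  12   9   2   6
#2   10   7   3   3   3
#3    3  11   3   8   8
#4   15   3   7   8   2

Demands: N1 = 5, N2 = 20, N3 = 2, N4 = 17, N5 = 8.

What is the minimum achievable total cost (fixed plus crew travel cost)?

Open {#1, #4}: assign each demand point to its cheapest open site.
  N1→#1 5×3=15, N2→#4 20×3=60, N3→#4 2×7=14, N4→#1 17×2=34, N5→#4 8×2=16
  crew travel cost 139, fixed 147 → total 286.
Compare {#1, #3, #4}: crew travel cost 131 + fixed 250 = 381.
Compare {#2, #4}: crew travel cost 183 + fixed 200 = 383.
Compare {#2}: crew travel cost 271 + fixed 114 = 385.
All other subsets cost ≥ 381. Minimum total cost: 286.

286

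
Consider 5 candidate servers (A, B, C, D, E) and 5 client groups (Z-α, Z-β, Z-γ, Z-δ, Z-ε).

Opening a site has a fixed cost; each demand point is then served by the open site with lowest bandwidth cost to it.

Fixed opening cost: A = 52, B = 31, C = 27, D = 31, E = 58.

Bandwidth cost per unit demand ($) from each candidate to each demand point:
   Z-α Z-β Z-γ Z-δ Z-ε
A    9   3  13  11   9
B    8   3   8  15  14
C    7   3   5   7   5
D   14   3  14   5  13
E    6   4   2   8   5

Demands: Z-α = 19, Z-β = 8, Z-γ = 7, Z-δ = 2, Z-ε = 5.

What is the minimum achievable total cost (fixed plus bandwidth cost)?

258

Open {C}: assign each demand point to its cheapest open site.
  Z-α→C 19×7=133, Z-β→C 8×3=24, Z-γ→C 7×5=35, Z-δ→C 2×7=14, Z-ε→C 5×5=25
  bandwidth cost 231, fixed 27 → total 258.
Compare {E}: bandwidth cost 201 + fixed 58 = 259.
Compare {C, E}: bandwidth cost 191 + fixed 85 = 276.
Compare {D, E}: bandwidth cost 187 + fixed 89 = 276.
All other subsets cost ≥ 259. Minimum total cost: 258.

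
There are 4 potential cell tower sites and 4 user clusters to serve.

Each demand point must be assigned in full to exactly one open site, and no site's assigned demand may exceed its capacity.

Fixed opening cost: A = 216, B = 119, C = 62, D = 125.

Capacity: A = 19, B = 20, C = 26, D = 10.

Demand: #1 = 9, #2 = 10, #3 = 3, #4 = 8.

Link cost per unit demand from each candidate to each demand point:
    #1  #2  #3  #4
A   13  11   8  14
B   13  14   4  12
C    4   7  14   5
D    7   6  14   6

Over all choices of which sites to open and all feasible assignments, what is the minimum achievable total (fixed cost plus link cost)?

365

Open {C, D}; cheapest assignment that respects the capacities:
  C (cap 26, load 20): #1, #3, #4 — cost 9×4 + 3×14 + 8×5 = 118
  D (cap 10, load 10): #2 — cost 10×6 = 60
  Shipping 178, fixed 187 → total 365.
  Any other capacity-feasible assignment to {C, D} ships for at least 178.
Compare {B, C}: its best feasible assignment gives total 395.
Compare {B, C, D}: its best feasible assignment gives total 454.
Every other set of open sites that can feasibly serve all demand totals ≥ 395 even under its best assignment. Minimum: 365.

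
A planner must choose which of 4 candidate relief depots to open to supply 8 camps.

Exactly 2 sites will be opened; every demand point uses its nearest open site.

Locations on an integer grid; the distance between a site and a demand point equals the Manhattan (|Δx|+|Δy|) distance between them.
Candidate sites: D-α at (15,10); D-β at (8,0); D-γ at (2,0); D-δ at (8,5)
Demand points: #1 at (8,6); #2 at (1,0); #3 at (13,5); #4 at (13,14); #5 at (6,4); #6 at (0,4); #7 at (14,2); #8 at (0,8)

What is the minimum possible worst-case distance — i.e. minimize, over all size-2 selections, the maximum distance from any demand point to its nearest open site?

11

Open {D-α, D-γ}.
  Farthest demand point is #1 at distance 11 (to D-α); all others are ≤ 11.
With {D-α, D-δ} the worst case is 12.
With {D-β, D-δ} the worst case is 14.
No size-2 selection achieves below 11.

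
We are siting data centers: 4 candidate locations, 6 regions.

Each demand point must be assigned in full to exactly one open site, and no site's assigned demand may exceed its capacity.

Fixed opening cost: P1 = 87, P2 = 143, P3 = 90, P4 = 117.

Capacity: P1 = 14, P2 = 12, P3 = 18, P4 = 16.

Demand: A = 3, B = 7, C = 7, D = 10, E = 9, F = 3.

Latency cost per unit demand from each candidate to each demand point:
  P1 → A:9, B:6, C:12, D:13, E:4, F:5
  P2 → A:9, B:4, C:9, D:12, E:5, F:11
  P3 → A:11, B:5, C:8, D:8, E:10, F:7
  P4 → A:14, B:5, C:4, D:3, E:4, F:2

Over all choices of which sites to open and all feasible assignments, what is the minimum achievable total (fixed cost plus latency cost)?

484

Open {P1, P3, P4}; cheapest assignment that respects the capacities:
  P1 (cap 14, load 12): A, E — cost 3×9 + 9×4 = 63
  P3 (cap 18, load 14): B, C — cost 7×5 + 7×8 = 91
  P4 (cap 16, load 13): D, F — cost 10×3 + 3×2 = 36
  Shipping 190, fixed 294 → total 484.
  Any other capacity-feasible assignment to {P1, P3, P4} ships for at least 190.
Compare {P2, P3, P4}: its best feasible assignment gives total 549.
Compare {P1, P2, P3}: its best feasible assignment gives total 562.
Every other set of open sites that can feasibly serve all demand totals ≥ 549 even under its best assignment. Minimum: 484.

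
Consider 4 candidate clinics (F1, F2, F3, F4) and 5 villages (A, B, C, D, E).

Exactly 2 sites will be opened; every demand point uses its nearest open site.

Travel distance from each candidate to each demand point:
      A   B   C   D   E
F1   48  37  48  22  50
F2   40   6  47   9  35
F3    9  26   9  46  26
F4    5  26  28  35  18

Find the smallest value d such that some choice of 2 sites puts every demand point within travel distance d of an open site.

Open {F1, F3}.
  Farthest demand point is B at travel distance 26 (to F3); all others are ≤ 26.
With {F2, F3} the worst case is 26.
With {F1, F4} the worst case is 28.
No size-2 selection achieves below 26.

26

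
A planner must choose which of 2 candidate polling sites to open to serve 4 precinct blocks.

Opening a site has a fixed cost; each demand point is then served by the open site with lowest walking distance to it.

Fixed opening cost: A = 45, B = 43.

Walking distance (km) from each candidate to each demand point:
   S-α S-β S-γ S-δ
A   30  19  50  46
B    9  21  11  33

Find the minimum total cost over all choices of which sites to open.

Open {B}: assign each demand point to its cheapest open site.
  S-α→B 9, S-β→B 21, S-γ→B 11, S-δ→B 33
  walking distance 74, fixed 43 → total 117.
Compare {A, B}: walking distance 72 + fixed 88 = 160.
Compare {A}: walking distance 145 + fixed 45 = 190.

117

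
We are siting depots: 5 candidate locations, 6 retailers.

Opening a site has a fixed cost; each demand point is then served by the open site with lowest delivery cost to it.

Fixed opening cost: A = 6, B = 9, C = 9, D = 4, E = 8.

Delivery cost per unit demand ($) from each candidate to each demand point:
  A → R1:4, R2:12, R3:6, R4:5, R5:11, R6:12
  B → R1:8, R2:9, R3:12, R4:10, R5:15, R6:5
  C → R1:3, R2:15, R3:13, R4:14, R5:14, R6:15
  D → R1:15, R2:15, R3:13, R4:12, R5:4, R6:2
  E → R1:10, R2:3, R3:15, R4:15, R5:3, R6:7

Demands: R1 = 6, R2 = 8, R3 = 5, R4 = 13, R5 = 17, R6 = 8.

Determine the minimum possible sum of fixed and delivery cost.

Open {A, D, E}: assign each demand point to its cheapest open site.
  R1→A 6×4=24, R2→E 8×3=24, R3→A 5×6=30, R4→A 13×5=65, R5→E 17×3=51, R6→D 8×2=16
  delivery cost 210, fixed 18 → total 228.
Compare {A, C, D, E}: delivery cost 204 + fixed 27 = 231.
Compare {A, B, D, E}: delivery cost 210 + fixed 27 = 237.
Compare {A, B, C, D, E}: delivery cost 204 + fixed 36 = 240.
All other subsets cost ≥ 231. Minimum total cost: 228.

228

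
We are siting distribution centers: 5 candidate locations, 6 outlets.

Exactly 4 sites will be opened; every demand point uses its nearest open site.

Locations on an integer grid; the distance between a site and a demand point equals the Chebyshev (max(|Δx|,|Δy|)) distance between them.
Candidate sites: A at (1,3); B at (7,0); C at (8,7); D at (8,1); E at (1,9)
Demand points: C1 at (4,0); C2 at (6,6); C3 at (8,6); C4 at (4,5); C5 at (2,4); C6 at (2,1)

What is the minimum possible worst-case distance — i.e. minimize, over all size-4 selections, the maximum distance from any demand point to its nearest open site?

3

Open {A, B, C, D}.
  Farthest demand point is C1 at distance 3 (to A); all others are ≤ 3.
With {A, B, C, E} the worst case is 3.
With {A, C, D, E} the worst case is 3.
No size-4 selection achieves below 3.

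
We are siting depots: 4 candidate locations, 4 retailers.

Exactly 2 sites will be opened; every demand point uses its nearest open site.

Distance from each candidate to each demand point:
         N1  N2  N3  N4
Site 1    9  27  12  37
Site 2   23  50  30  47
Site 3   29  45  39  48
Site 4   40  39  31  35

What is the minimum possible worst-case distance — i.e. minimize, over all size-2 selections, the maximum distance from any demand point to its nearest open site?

Open {Site 1, Site 4}.
  Farthest demand point is N4 at distance 35 (to Site 4); all others are ≤ 35.
With {Site 1, Site 2} the worst case is 37.
With {Site 1, Site 3} the worst case is 37.
No size-2 selection achieves below 35.

35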